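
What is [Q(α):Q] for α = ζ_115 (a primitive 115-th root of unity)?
[Q(α):Q] = 88

The minimal polynomial of ζ_115 over Q is the 115-th cyclotomic polynomial Φ_115(x), which is irreducible over Q and has degree φ(115) = 88. Hence [Q(α):Q] = φ(115) = 88.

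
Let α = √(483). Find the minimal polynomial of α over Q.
m_α(x) = x^2 - 483

α satisfies α^2 - 483 = 0, so x^2 - 483 annihilates α. Since d = 483 is squarefree and ≠ 1, it is not a perfect square in Q, so x^2 - 483 has no rational root and is therefore irreducible over Q (a degree-2 polynomial over a field is irreducible iff it has no root). Hence m_α(x) = x^2 - 483.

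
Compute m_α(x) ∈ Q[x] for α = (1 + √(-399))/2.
m_α(x) = x^2 - x + 100

From 2α - 1 = √(-399), squaring gives (2α - 1)^2 = -399, i.e. 4α^2 - 4α + 1 = -399, so α^2 - α + (1 + 399)/4 = 0. Since -399 ≡ 1 (mod 4), (1 + 399)/4 = 100 ∈ Z. The polynomial x^2 - x + 100 has discriminant 1 - 4·(100) = -399, which is not a perfect square in Q (d = -399 is squarefree and ≠ 1), so x^2 - x + 100 is irreducible over Q. It is the minimal polynomial of α.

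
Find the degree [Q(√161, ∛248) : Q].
[Q(√161, ∛248) : Q] = 6

Let L = Q(√161, ∛248). Since Q(√161) ⊂ L and [Q(√161):Q] = 2, the tower law gives 2 | [L:Q]. Likewise Q(∛248) ⊂ L with [Q(∛248):Q] = 3 (because 248 is not a perfect cube), so 3 | [L:Q]. As gcd(2,3) = 1, [L:Q] is divisible by 6. Conversely L is generated over Q by √161 and ∛248, so [L:Q] ≤ 2·3 = 6. Therefore [Q(√161, ∛248) : Q] = 6.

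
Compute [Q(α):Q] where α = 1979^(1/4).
[Q(α):Q] = 4

α is a root of x^4 - 1979. By Eisenstein's criterion at the prime p = 1979 (which divides the constant term 1979 but p^2 = 3916441 does not, since 1979 is squarefree), x^4 - 1979 is irreducible over Q. Hence [Q(α):Q] = 4.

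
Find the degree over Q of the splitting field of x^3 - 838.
[K : Q] = 6

The roots of x^3 - 838 are ∛838, ω∛838, ω^2∛838 where ω = e^(2πi/3) is a primitive cube root of unity, so K = Q(∛838, ω). Now [Q(∛838):Q] = 3 (since 838 is not a perfect cube, x^3 - 838 is irreducible) and [Q(ω):Q] = 2. Both 2 and 3 divide [K:Q], and [K:Q] ≤ 3·2 = 6, so [K:Q] = 6. (Equivalently: Q(∛838) ⊂ R but ω ∉ R, so [K : Q(∛838)] = 2.)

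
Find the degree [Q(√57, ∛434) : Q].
[Q(√57, ∛434) : Q] = 6

Let L = Q(√57, ∛434). Since Q(√57) ⊂ L and [Q(√57):Q] = 2, the tower law gives 2 | [L:Q]. Likewise Q(∛434) ⊂ L with [Q(∛434):Q] = 3 (because 434 is not a perfect cube), so 3 | [L:Q]. As gcd(2,3) = 1, [L:Q] is divisible by 6. Conversely L is generated over Q by √57 and ∛434, so [L:Q] ≤ 2·3 = 6. Therefore [Q(√57, ∛434) : Q] = 6.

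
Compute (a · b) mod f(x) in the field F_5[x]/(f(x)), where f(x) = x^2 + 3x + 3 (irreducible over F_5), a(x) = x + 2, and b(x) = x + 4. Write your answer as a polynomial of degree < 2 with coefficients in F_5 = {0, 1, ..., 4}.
a · b ≡ 3x (mod f(x))

Multiply in F_5[x]: a(x)·b(x) = (x + 2)·(x + 4) = x^2 + x + 3. This has degree ≥ 2, so divide by f(x) over F_5: x^2 + x + 3 = (1)·(x^2 + 3x + 3) + (3x). Hence a·b ≡ 3x (mod f). (F_5[x]/(f) is a field with 5^2 = 25 elements since f is irreducible of degree 2.)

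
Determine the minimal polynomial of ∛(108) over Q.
m_α(x) = x^3 - 108

α satisfies α^3 = 108, so x^3 - 108 annihilates α. By the rational root test, a rational root p/q (in lowest terms) of x^3 - 108 would satisfy p^3 = 108 q^3, forcing q = 1 and p^3 = 108; but 108 is not a perfect cube, contradiction. A monic cubic over Q with no rational root is irreducible (any nontrivial factorization would include a linear factor). Hence x^3 - 108 is the minimal polynomial of α, and in particular [Q(α):Q] = 3.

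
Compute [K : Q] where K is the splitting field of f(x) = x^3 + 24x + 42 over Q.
[K : Q] = 6

By the rational root test, any rational root of the monic integer polynomial f(x) = x^3 + 24x + 42 must be an integer dividing the constant term 42, i.e. one of ±{1, 2, 3, 6, 7, 14, 21, 42}. Evaluating: f(1) = 67, f(-1) = 17, f(2) = 98, f(-2) = -14, f(3) = 141, f(-3) = -57, f(6) = 402, f(-6) = -318, f(7) = 553, f(-7) = -469, f(14) = 3122, f(-14) = -3038, f(21) = 9807, f(-21) = -9723, f(42) = 75138, f(-42) = -75054; none is 0, so f has no rational root and is therefore irreducible over Q (a cubic with no linear factor over a field is irreducible). For an irreducible cubic, the Galois group is A_3 or S_3 according as the discriminant disc(f) = -4a^3 - 27b^2 = -4·(24)^3 - 27·(42)^2 = -102924 is or is not a square in Q. Here disc(f) = -102924 is not a perfect square in Q, so the Galois group of f over Q is not contained in A_3 and must be all of S_3. The splitting field has degree |S_3| = 6 over Q, so [K : Q] = 6.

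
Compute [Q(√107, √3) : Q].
[Q(√107, √3) : Q] = 4

[Q(√107):Q] = 2 (min poly x^2 - 107, irreducible since 107 is squarefree > 1). For the top step, suppose √3 ∈ Q(√107), say √3 = c + d√107 with c, d ∈ Q. Squaring: 3 = c^2 + 107d^2 + 2cd√107. Since √107 ∉ Q this forces 2cd = 0. If d = 0 then √3 = c ∈ Q, contradicting 3 squarefree > 1. If c = 0 then 3 = 107d^2, so 107·3 = (107d)^2 is a perfect square in Q — but 107·3 = 321 is not a perfect square (since 107 and 3 are distinct squarefree integers). Contradiction. Hence √3 ∉ Q(√107), so x^2 - 3 stays irreducible over Q(√107) and [Q(√107, √3) : Q(√107)] = 2. By the tower law, [Q(√107, √3) : Q] = 2 · 2 = 4.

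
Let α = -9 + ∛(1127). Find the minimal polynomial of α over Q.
m_α(x) = x^3 + 27x^2 + 243x - 398

Set β = α + 9 = ∛(1127), so β^3 = 1127. Then (α + 9)^3 - 1127 = 0, i.e. α is a root of g(x) = (x + 9)^3 - 1127 = x^3 + 27x^2 + 243x - 398. Since g(x) = h(x + 9) where h(x) = x^3 - 1127, and h is irreducible over Q (because 1127 is not a perfect cube, so h has no rational root, and a monic cubic with no rational root is irreducible), g is also irreducible (irreducibility is preserved under the substitution x → x + 9). Hence m_α(x) = x^3 + 27x^2 + 243x - 398.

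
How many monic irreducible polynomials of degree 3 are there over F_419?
There are 24519880 monic irreducible polynomials of degree 3 over F_419

Each element of F_{419^3} that lies in no proper subfield is a root of exactly one monic irreducible of degree 3 over F_419, and each such polynomial has 3 distinct roots in F_{419^3}. By Möbius inversion the count is N_419(3) = (1/3) Σ_{d|3} μ(3/d) · 419^d = (1/3)(μ(3)·419^1 + μ(1)·419^3) = 73559640/3 = 24519880.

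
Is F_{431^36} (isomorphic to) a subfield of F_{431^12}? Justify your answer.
No: F_{431^36} is not a subfield of F_{431^12}

F_{p^m} embeds in F_{p^n} iff m | n. Here 36 ∤ 12 (since 12 = 0·36 + 12 with remainder 12 ≠ 0), so F_{431^36} is not a subfield of F_{431^12}. Equivalently: if it were, the tower law would give 36 = [F_{431^36}:F_431] dividing [F_{431^12}:F_431] = 12, contradiction.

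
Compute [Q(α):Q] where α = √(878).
[Q(α):Q] = 2

[Q(α):Q] equals the degree of the minimal polynomial of α. Here α^2 = 878 and x^2 - 878 is irreducible (d = 878 is squarefree, ≠ 1, hence not a square), so deg(m_α) = 2. Thus [Q(α):Q] = 2.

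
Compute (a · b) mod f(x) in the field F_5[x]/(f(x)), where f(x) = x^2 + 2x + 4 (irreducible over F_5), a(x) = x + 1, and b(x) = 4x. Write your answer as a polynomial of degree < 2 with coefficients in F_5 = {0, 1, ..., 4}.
a · b ≡ x + 4 (mod f(x))

Multiply in F_5[x]: a(x)·b(x) = (x + 1)·(4x) = 4x^2 + 4x. This has degree ≥ 2, so divide by f(x) over F_5: 4x^2 + 4x = (4)·(x^2 + 2x + 4) + (x + 4). Hence a·b ≡ x + 4 (mod f). (F_5[x]/(f) is a field with 5^2 = 25 elements since f is irreducible of degree 2.)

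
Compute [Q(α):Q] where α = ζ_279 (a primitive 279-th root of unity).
[Q(α):Q] = 180

The minimal polynomial of ζ_279 over Q is the 279-th cyclotomic polynomial Φ_279(x), which is irreducible over Q and has degree φ(279) = 180. Hence [Q(α):Q] = φ(279) = 180.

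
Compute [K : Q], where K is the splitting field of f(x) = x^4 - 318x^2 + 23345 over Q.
[K : Q] = 4

Solving the quadratic in x^2: x^2 = (318 ± √(318^2 - 4·23345))/2 = (318 ± √7744)/2 = (318 ± 88)/2, giving x^2 = 115 or x^2 = 203. So f(x) = (x^2 - 115)(x^2 - 203) and the roots of f are ±√115, ±√203. Hence the splitting field is K = Q(√115, √203). Since 115 and 203 are distinct squarefree integers > 1, their product 23345 is not a perfect square, so √203 ∉ Q(√115). By the tower law [K:Q] = [Q(√115,√203):Q(√115)] · [Q(√115):Q] = 2 · 2 = 4.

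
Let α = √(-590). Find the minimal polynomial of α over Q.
m_α(x) = x^2 + 590

α satisfies α^2 + 590 = 0, so x^2 + 590 annihilates α. Since d = -590 is squarefree and ≠ 1, it is not a perfect square in Q, so x^2 + 590 has no rational root and is therefore irreducible over Q (a degree-2 polynomial over a field is irreducible iff it has no root). Hence m_α(x) = x^2 + 590.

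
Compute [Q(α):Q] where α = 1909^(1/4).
[Q(α):Q] = 4

α is a root of x^4 - 1909. By Eisenstein's criterion at the prime p = 23 (which divides the constant term 1909 but p^2 = 529 does not, since 1909 is squarefree), x^4 - 1909 is irreducible over Q. Hence [Q(α):Q] = 4.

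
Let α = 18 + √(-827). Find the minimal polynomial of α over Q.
m_α(x) = x^2 - 36x + 1151

From α - 18 = √(-827), squaring gives (α - 18)^2 = -827, i.e. α^2 - 36α + 324 = -827, so α^2 - 36α + 1151 = 0. The discriminant of x^2 - 36x + 1151 is (-36)^2 - 4·(1151) = 1296 - 4604 = -3308, and 4·(-827) is not a perfect square in Q since -827 is squarefree and ≠ 1. Hence x^2 - 36x + 1151 is irreducible over Q and is the minimal polynomial of α.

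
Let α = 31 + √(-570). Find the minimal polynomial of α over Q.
m_α(x) = x^2 - 62x + 1531

From α - 31 = √(-570), squaring gives (α - 31)^2 = -570, i.e. α^2 - 62α + 961 = -570, so α^2 - 62α + 1531 = 0. The discriminant of x^2 - 62x + 1531 is (-62)^2 - 4·(1531) = 3844 - 6124 = -2280, and 4·(-570) is not a perfect square in Q since -570 is squarefree and ≠ 1. Hence x^2 - 62x + 1531 is irreducible over Q and is the minimal polynomial of α.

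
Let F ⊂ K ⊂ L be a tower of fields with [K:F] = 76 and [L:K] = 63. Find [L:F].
[L:F] = 4788

The tower law says that for any tower of field extensions F ⊂ K ⊂ L with finite degrees, [L:F] = [L:K] · [K:F]. Here this gives [L:F] = 63 · 76 = 4788.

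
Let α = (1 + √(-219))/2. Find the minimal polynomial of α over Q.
m_α(x) = x^2 - x + 55

From 2α - 1 = √(-219), squaring gives (2α - 1)^2 = -219, i.e. 4α^2 - 4α + 1 = -219, so α^2 - α + (1 + 219)/4 = 0. Since -219 ≡ 1 (mod 4), (1 + 219)/4 = 55 ∈ Z. The polynomial x^2 - x + 55 has discriminant 1 - 4·(55) = -219, which is not a perfect square in Q (d = -219 is squarefree and ≠ 1), so x^2 - x + 55 is irreducible over Q. It is the minimal polynomial of α.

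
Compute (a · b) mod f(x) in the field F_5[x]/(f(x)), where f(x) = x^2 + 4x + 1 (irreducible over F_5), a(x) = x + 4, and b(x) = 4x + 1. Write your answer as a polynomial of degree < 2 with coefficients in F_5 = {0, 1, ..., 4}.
a · b ≡ x (mod f(x))

Multiply in F_5[x]: a(x)·b(x) = (x + 4)·(4x + 1) = 4x^2 + 2x + 4. This has degree ≥ 2, so divide by f(x) over F_5: 4x^2 + 2x + 4 = (4)·(x^2 + 4x + 1) + (x). Hence a·b ≡ x (mod f). (F_5[x]/(f) is a field with 5^2 = 25 elements since f is irreducible of degree 2.)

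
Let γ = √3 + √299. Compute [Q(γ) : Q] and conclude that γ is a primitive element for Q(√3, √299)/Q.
[Q(γ) : Q] = 4 (equivalently, Q(γ) = Q(√3, √299))

Obviously Q(γ) ⊆ Q(√3, √299), and [Q(√3, √299):Q] = 4 (since 3, 299 are distinct squarefree integers > 1 with 897 not a perfect square). To show equality we compute the minimal polynomial of γ. From γ = √3 + √299: γ^2 = 3 + 2√(897) + 299 = 302 + 2√(897), so γ^2 - 302 = 2√(897); squaring, (γ^2 - 302)^2 = 4·897, i.e. γ^4 - 604γ^2 + 91204 - 3588 = 0, i.e. γ^4 - 604γ^2 + 87616 = 0. So γ is a root of x^4 - 604x^2 + 87616. This polynomial is irreducible over Q: it has no rational root (each ±√3 ± √299 is irrational), and any factorization into two quadratics over Q would force √(897) ∈ Q (pairing opposite roots) or √3, √299 ∈ Q (other pairings), all impossible. Hence [Q(γ):Q] = 4 = [Q(√3, √299):Q], so Q(γ) = Q(√3, √299).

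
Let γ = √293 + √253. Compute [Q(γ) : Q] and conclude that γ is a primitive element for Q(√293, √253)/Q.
[Q(γ) : Q] = 4 (equivalently, Q(γ) = Q(√293, √253))

Obviously Q(γ) ⊆ Q(√293, √253), and [Q(√293, √253):Q] = 4 (since 293, 253 are distinct squarefree integers > 1 with 74129 not a perfect square). To show equality we compute the minimal polynomial of γ. From γ = √293 + √253: γ^2 = 293 + 2√(74129) + 253 = 546 + 2√(74129), so γ^2 - 546 = 2√(74129); squaring, (γ^2 - 546)^2 = 4·74129, i.e. γ^4 - 1092γ^2 + 298116 - 296516 = 0, i.e. γ^4 - 1092γ^2 + 1600 = 0. So γ is a root of x^4 - 1092x^2 + 1600. This polynomial is irreducible over Q: it has no rational root (each ±√293 ± √253 is irrational), and any factorization into two quadratics over Q would force √(74129) ∈ Q (pairing opposite roots) or √293, √253 ∈ Q (other pairings), all impossible. Hence [Q(γ):Q] = 4 = [Q(√293, √253):Q], so Q(γ) = Q(√293, √253).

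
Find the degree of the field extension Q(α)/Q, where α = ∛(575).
[Q(α):Q] = 3

The minimal polynomial of α is x^3 - 575, irreducible over Q since 575 is not a perfect cube (so x^3 - 575 has no rational root). Hence [Q(α):Q] = deg(m_α) = 3.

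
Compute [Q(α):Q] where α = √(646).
[Q(α):Q] = 2

[Q(α):Q] equals the degree of the minimal polynomial of α. Here α^2 = 646 and x^2 - 646 is irreducible (d = 646 is squarefree, ≠ 1, hence not a square), so deg(m_α) = 2. Thus [Q(α):Q] = 2.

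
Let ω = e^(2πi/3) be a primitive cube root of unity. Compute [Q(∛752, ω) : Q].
[Q(∛752, ω) : Q] = 6

[Q(∛752):Q] = 3 (min poly x^3 - 752, irreducible since 752 is not a perfect cube). [Q(ω):Q] = 2 (min poly x^2 + x + 1). Since Q(∛752) ⊂ R and ω ∉ R, we have ω ∉ Q(∛752), so x^2 + x + 1 remains irreducible over Q(∛752) and [Q(∛752, ω) : Q(∛752)] = 2. By the tower law, [Q(∛752, ω) : Q] = 3 · 2 = 6. (In fact Q(∛752, ω) is the splitting field of x^3 - 752 over Q.)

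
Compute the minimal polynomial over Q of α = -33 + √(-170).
m_α(x) = x^2 + 66x + 1259

From α + 33 = √(-170), squaring gives (α + 33)^2 = -170, i.e. α^2 + 66α + 1089 = -170, so α^2 + 66α + 1259 = 0. The discriminant of x^2 + 66x + 1259 is (66)^2 - 4·(1259) = 4356 - 5036 = -680, and 4·(-170) is not a perfect square in Q since -170 is squarefree and ≠ 1. Hence x^2 + 66x + 1259 is irreducible over Q and is the minimal polynomial of α.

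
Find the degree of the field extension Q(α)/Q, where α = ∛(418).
[Q(α):Q] = 3

The minimal polynomial of α is x^3 - 418, irreducible over Q since 418 is not a perfect cube (so x^3 - 418 has no rational root). Hence [Q(α):Q] = deg(m_α) = 3.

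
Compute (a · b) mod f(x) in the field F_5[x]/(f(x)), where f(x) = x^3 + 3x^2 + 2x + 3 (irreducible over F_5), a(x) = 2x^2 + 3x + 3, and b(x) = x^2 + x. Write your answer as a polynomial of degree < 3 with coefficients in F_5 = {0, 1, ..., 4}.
a · b ≡ 4x + 3 (mod f(x))

Multiply in F_5[x]: a(x)·b(x) = (2x^2 + 3x + 3)·(x^2 + x) = 2x^4 + x^2 + 3x. This has degree ≥ 3, so divide by f(x) over F_5: 2x^4 + x^2 + 3x = (2x + 4)·(x^3 + 3x^2 + 2x + 3) + (4x + 3). Hence a·b ≡ 4x + 3 (mod f). (F_5[x]/(f) is a field with 5^3 = 125 elements since f is irreducible of degree 3.)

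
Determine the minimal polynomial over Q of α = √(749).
m_α(x) = x^2 - 749

α satisfies α^2 - 749 = 0, so x^2 - 749 annihilates α. Since d = 749 is squarefree and ≠ 1, it is not a perfect square in Q, so x^2 - 749 has no rational root and is therefore irreducible over Q (a degree-2 polynomial over a field is irreducible iff it has no root). Hence m_α(x) = x^2 - 749.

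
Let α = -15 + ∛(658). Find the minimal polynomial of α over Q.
m_α(x) = x^3 + 45x^2 + 675x + 2717

Set β = α + 15 = ∛(658), so β^3 = 658. Then (α + 15)^3 - 658 = 0, i.e. α is a root of g(x) = (x + 15)^3 - 658 = x^3 + 45x^2 + 675x + 2717. Since g(x) = h(x + 15) where h(x) = x^3 - 658, and h is irreducible over Q (because 658 is not a perfect cube, so h has no rational root, and a monic cubic with no rational root is irreducible), g is also irreducible (irreducibility is preserved under the substitution x → x + 15). Hence m_α(x) = x^3 + 45x^2 + 675x + 2717.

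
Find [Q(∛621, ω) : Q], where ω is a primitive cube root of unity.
[Q(∛621, ω) : Q] = 6

[Q(∛621):Q] = 3 (min poly x^3 - 621, irreducible since 621 is not a perfect cube). [Q(ω):Q] = 2 (min poly x^2 + x + 1). Since Q(∛621) ⊂ R and ω ∉ R, we have ω ∉ Q(∛621), so x^2 + x + 1 remains irreducible over Q(∛621) and [Q(∛621, ω) : Q(∛621)] = 2. By the tower law, [Q(∛621, ω) : Q] = 3 · 2 = 6. (In fact Q(∛621, ω) is the splitting field of x^3 - 621 over Q.)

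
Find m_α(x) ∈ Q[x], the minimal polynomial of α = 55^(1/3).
m_α(x) = x^3 - 55

α satisfies α^3 = 55, so x^3 - 55 annihilates α. By the rational root test, a rational root p/q (in lowest terms) of x^3 - 55 would satisfy p^3 = 55 q^3, forcing q = 1 and p^3 = 55; but 55 is not a perfect cube, contradiction. A monic cubic over Q with no rational root is irreducible (any nontrivial factorization would include a linear factor). Hence x^3 - 55 is the minimal polynomial of α, and in particular [Q(α):Q] = 3.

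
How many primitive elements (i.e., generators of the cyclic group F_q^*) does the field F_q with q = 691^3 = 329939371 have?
There are φ(329939370) = 79719552 primitive elements

F_q^* is cyclic of order q - 1 = 329939370. A cyclic group of order m has exactly φ(m) generators. Here m = 329939370 = 2 · 3^2 · 5 · 19 · 23 · 8389, so the number of primitive elements is φ(329939370) = 79719552.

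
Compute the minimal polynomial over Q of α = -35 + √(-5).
m_α(x) = x^2 + 70x + 1230

From α + 35 = √(-5), squaring gives (α + 35)^2 = -5, i.e. α^2 + 70α + 1225 = -5, so α^2 + 70α + 1230 = 0. The discriminant of x^2 + 70x + 1230 is (70)^2 - 4·(1230) = 4900 - 4920 = -20, and 4·(-5) is not a perfect square in Q since -5 is squarefree and ≠ 1. Hence x^2 + 70x + 1230 is irreducible over Q and is the minimal polynomial of α.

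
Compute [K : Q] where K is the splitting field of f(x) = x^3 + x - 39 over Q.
[K : Q] = 6

By the rational root test, any rational root of the monic integer polynomial f(x) = x^3 + x - 39 must be an integer dividing the constant term -39, i.e. one of ±{1, 3, 13, 39}. Evaluating: f(1) = -37, f(-1) = -41, f(3) = -9, f(-3) = -69, f(13) = 2171, f(-13) = -2249, f(39) = 59319, f(-39) = -59397; none is 0, so f has no rational root and is therefore irreducible over Q (a cubic with no linear factor over a field is irreducible). For an irreducible cubic, the Galois group is A_3 or S_3 according as the discriminant disc(f) = -4a^3 - 27b^2 = -4·(1)^3 - 27·(-39)^2 = -41071 is or is not a square in Q. Here disc(f) = -41071 is not a perfect square in Q, so the Galois group of f over Q is not contained in A_3 and must be all of S_3. The splitting field has degree |S_3| = 6 over Q, so [K : Q] = 6.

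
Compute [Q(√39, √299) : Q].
[Q(√39, √299) : Q] = 4

[Q(√39):Q] = 2 (min poly x^2 - 39, irreducible since 39 is squarefree > 1). For the top step, suppose √299 ∈ Q(√39), say √299 = c + d√39 with c, d ∈ Q. Squaring: 299 = c^2 + 39d^2 + 2cd√39. Since √39 ∉ Q this forces 2cd = 0. If d = 0 then √299 = c ∈ Q, contradicting 299 squarefree > 1. If c = 0 then 299 = 39d^2, so 39·299 = (39d)^2 is a perfect square in Q — but 39·299 = 11661 is not a perfect square (since 39 and 299 are distinct squarefree integers). Contradiction. Hence √299 ∉ Q(√39), so x^2 - 299 stays irreducible over Q(√39) and [Q(√39, √299) : Q(√39)] = 2. By the tower law, [Q(√39, √299) : Q] = 2 · 2 = 4.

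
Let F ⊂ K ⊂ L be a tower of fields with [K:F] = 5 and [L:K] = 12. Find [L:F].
[L:F] = 60

The tower law says that for any tower of field extensions F ⊂ K ⊂ L with finite degrees, [L:F] = [L:K] · [K:F]. Here this gives [L:F] = 12 · 5 = 60.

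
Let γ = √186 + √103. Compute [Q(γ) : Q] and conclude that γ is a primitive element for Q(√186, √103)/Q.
[Q(γ) : Q] = 4 (equivalently, Q(γ) = Q(√186, √103))

Obviously Q(γ) ⊆ Q(√186, √103), and [Q(√186, √103):Q] = 4 (since 186, 103 are distinct squarefree integers > 1 with 19158 not a perfect square). To show equality we compute the minimal polynomial of γ. From γ = √186 + √103: γ^2 = 186 + 2√(19158) + 103 = 289 + 2√(19158), so γ^2 - 289 = 2√(19158); squaring, (γ^2 - 289)^2 = 4·19158, i.e. γ^4 - 578γ^2 + 83521 - 76632 = 0, i.e. γ^4 - 578γ^2 + 6889 = 0. So γ is a root of x^4 - 578x^2 + 6889. This polynomial is irreducible over Q: it has no rational root (each ±√186 ± √103 is irrational), and any factorization into two quadratics over Q would force √(19158) ∈ Q (pairing opposite roots) or √186, √103 ∈ Q (other pairings), all impossible. Hence [Q(γ):Q] = 4 = [Q(√186, √103):Q], so Q(γ) = Q(√186, √103).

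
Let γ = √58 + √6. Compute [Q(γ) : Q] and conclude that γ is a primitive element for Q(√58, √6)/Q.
[Q(γ) : Q] = 4 (equivalently, Q(γ) = Q(√58, √6))

Obviously Q(γ) ⊆ Q(√58, √6), and [Q(√58, √6):Q] = 4 (since 58, 6 are distinct squarefree integers > 1 with 348 not a perfect square). To show equality we compute the minimal polynomial of γ. From γ = √58 + √6: γ^2 = 58 + 2√(348) + 6 = 64 + 2√(348), so γ^2 - 64 = 2√(348); squaring, (γ^2 - 64)^2 = 4·348, i.e. γ^4 - 128γ^2 + 4096 - 1392 = 0, i.e. γ^4 - 128γ^2 + 2704 = 0. So γ is a root of x^4 - 128x^2 + 2704. This polynomial is irreducible over Q: it has no rational root (each ±√58 ± √6 is irrational), and any factorization into two quadratics over Q would force √(348) ∈ Q (pairing opposite roots) or √58, √6 ∈ Q (other pairings), all impossible. Hence [Q(γ):Q] = 4 = [Q(√58, √6):Q], so Q(γ) = Q(√58, √6).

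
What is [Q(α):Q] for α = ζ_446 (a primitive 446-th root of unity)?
[Q(α):Q] = 222

The minimal polynomial of ζ_446 over Q is the 446-th cyclotomic polynomial Φ_446(x), which is irreducible over Q and has degree φ(446) = 222. Hence [Q(α):Q] = φ(446) = 222.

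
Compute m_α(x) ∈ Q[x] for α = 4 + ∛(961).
m_α(x) = x^3 - 12x^2 + 48x - 1025

Set β = α - 4 = ∛(961), so β^3 = 961. Then (α - 4)^3 - 961 = 0, i.e. α is a root of g(x) = (x - 4)^3 - 961 = x^3 - 12x^2 + 48x - 1025. Since g(x) = h(x - 4) where h(x) = x^3 - 961, and h is irreducible over Q (because 961 is not a perfect cube, so h has no rational root, and a monic cubic with no rational root is irreducible), g is also irreducible (irreducibility is preserved under the substitution x → x - 4). Hence m_α(x) = x^3 - 12x^2 + 48x - 1025.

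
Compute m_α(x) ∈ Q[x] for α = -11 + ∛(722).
m_α(x) = x^3 + 33x^2 + 363x + 609

Set β = α + 11 = ∛(722), so β^3 = 722. Then (α + 11)^3 - 722 = 0, i.e. α is a root of g(x) = (x + 11)^3 - 722 = x^3 + 33x^2 + 363x + 609. Since g(x) = h(x + 11) where h(x) = x^3 - 722, and h is irreducible over Q (because 722 is not a perfect cube, so h has no rational root, and a monic cubic with no rational root is irreducible), g is also irreducible (irreducibility is preserved under the substitution x → x + 11). Hence m_α(x) = x^3 + 33x^2 + 363x + 609.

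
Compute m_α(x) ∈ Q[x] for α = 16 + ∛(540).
m_α(x) = x^3 - 48x^2 + 768x - 4636

Set β = α - 16 = ∛(540), so β^3 = 540. Then (α - 16)^3 - 540 = 0, i.e. α is a root of g(x) = (x - 16)^3 - 540 = x^3 - 48x^2 + 768x - 4636. Since g(x) = h(x - 16) where h(x) = x^3 - 540, and h is irreducible over Q (because 540 is not a perfect cube, so h has no rational root, and a monic cubic with no rational root is irreducible), g is also irreducible (irreducibility is preserved under the substitution x → x - 16). Hence m_α(x) = x^3 - 48x^2 + 768x - 4636.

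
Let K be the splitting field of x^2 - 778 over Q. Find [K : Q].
[K : Q] = 2

f(x) = x^2 - 778 factors as (x - √778)(x + √778). The splitting field is K = Q(√778). Since 778 is squarefree and > 1, it is not a perfect square, so x^2 - 778 is irreducible over Q and [Q(√778) : Q] = 2. Hence [K : Q] = 2.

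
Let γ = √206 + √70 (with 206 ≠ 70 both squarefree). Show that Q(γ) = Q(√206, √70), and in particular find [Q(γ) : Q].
[Q(γ) : Q] = 4 (equivalently, Q(γ) = Q(√206, √70))

Obviously Q(γ) ⊆ Q(√206, √70), and [Q(√206, √70):Q] = 4 (since 206, 70 are distinct squarefree integers > 1 with 14420 not a perfect square). To show equality we compute the minimal polynomial of γ. From γ = √206 + √70: γ^2 = 206 + 2√(14420) + 70 = 276 + 2√(14420), so γ^2 - 276 = 2√(14420); squaring, (γ^2 - 276)^2 = 4·14420, i.e. γ^4 - 552γ^2 + 76176 - 57680 = 0, i.e. γ^4 - 552γ^2 + 18496 = 0. So γ is a root of x^4 - 552x^2 + 18496. This polynomial is irreducible over Q: it has no rational root (each ±√206 ± √70 is irrational), and any factorization into two quadratics over Q would force √(14420) ∈ Q (pairing opposite roots) or √206, √70 ∈ Q (other pairings), all impossible. Hence [Q(γ):Q] = 4 = [Q(√206, √70):Q], so Q(γ) = Q(√206, √70).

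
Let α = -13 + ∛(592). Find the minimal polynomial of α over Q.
m_α(x) = x^3 + 39x^2 + 507x + 1605

Set β = α + 13 = ∛(592), so β^3 = 592. Then (α + 13)^3 - 592 = 0, i.e. α is a root of g(x) = (x + 13)^3 - 592 = x^3 + 39x^2 + 507x + 1605. Since g(x) = h(x + 13) where h(x) = x^3 - 592, and h is irreducible over Q (because 592 is not a perfect cube, so h has no rational root, and a monic cubic with no rational root is irreducible), g is also irreducible (irreducibility is preserved under the substitution x → x + 13). Hence m_α(x) = x^3 + 39x^2 + 507x + 1605.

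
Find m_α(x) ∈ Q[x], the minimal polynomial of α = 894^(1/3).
m_α(x) = x^3 - 894

α satisfies α^3 = 894, so x^3 - 894 annihilates α. By the rational root test, a rational root p/q (in lowest terms) of x^3 - 894 would satisfy p^3 = 894 q^3, forcing q = 1 and p^3 = 894; but 894 is not a perfect cube, contradiction. A monic cubic over Q with no rational root is irreducible (any nontrivial factorization would include a linear factor). Hence x^3 - 894 is the minimal polynomial of α, and in particular [Q(α):Q] = 3.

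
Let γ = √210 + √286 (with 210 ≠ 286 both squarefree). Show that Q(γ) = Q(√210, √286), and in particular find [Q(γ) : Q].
[Q(γ) : Q] = 4 (equivalently, Q(γ) = Q(√210, √286))

Obviously Q(γ) ⊆ Q(√210, √286), and [Q(√210, √286):Q] = 4 (since 210, 286 are distinct squarefree integers > 1 with 60060 not a perfect square). To show equality we compute the minimal polynomial of γ. From γ = √210 + √286: γ^2 = 210 + 2√(60060) + 286 = 496 + 2√(60060), so γ^2 - 496 = 2√(60060); squaring, (γ^2 - 496)^2 = 4·60060, i.e. γ^4 - 992γ^2 + 246016 - 240240 = 0, i.e. γ^4 - 992γ^2 + 5776 = 0. So γ is a root of x^4 - 992x^2 + 5776. This polynomial is irreducible over Q: it has no rational root (each ±√210 ± √286 is irrational), and any factorization into two quadratics over Q would force √(60060) ∈ Q (pairing opposite roots) or √210, √286 ∈ Q (other pairings), all impossible. Hence [Q(γ):Q] = 4 = [Q(√210, √286):Q], so Q(γ) = Q(√210, √286).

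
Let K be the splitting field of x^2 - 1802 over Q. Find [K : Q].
[K : Q] = 2

f(x) = x^2 - 1802 factors as (x - √1802)(x + √1802). The splitting field is K = Q(√1802). Since 1802 is squarefree and > 1, it is not a perfect square, so x^2 - 1802 is irreducible over Q and [Q(√1802) : Q] = 2. Hence [K : Q] = 2.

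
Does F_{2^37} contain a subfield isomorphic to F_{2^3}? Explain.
No: F_{2^3} is not a subfield of F_{2^37}

F_{p^m} embeds in F_{p^n} iff m | n. Here 3 ∤ 37 (since 37 = 12·3 + 1 with remainder 1 ≠ 0), so F_{2^3} is not a subfield of F_{2^37}. Equivalently: if it were, the tower law would give 3 = [F_{2^3}:F_2] dividing [F_{2^37}:F_2] = 37, contradiction.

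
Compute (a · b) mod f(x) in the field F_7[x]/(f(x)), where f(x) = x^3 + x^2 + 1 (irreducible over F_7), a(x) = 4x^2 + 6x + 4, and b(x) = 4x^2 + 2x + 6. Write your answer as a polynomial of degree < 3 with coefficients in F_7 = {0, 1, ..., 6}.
a · b ≡ x^2 + 1 (mod f(x))

Multiply in F_7[x]: a(x)·b(x) = (4x^2 + 6x + 4)·(4x^2 + 2x + 6) = 2x^4 + 4x^3 + 3x^2 + 2x + 3. This has degree ≥ 3, so divide by f(x) over F_7: 2x^4 + 4x^3 + 3x^2 + 2x + 3 = (2x + 2)·(x^3 + x^2 + 1) + (x^2 + 1). Hence a·b ≡ x^2 + 1 (mod f). (F_7[x]/(f) is a field with 7^3 = 343 elements since f is irreducible of degree 3.)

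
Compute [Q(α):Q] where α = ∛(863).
[Q(α):Q] = 3

The minimal polynomial of α is x^3 - 863, irreducible over Q since 863 is not a perfect cube (so x^3 - 863 has no rational root). Hence [Q(α):Q] = deg(m_α) = 3.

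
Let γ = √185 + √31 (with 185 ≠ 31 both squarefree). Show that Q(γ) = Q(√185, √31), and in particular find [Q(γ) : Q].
[Q(γ) : Q] = 4 (equivalently, Q(γ) = Q(√185, √31))

Obviously Q(γ) ⊆ Q(√185, √31), and [Q(√185, √31):Q] = 4 (since 185, 31 are distinct squarefree integers > 1 with 5735 not a perfect square). To show equality we compute the minimal polynomial of γ. From γ = √185 + √31: γ^2 = 185 + 2√(5735) + 31 = 216 + 2√(5735), so γ^2 - 216 = 2√(5735); squaring, (γ^2 - 216)^2 = 4·5735, i.e. γ^4 - 432γ^2 + 46656 - 22940 = 0, i.e. γ^4 - 432γ^2 + 23716 = 0. So γ is a root of x^4 - 432x^2 + 23716. This polynomial is irreducible over Q: it has no rational root (each ±√185 ± √31 is irrational), and any factorization into two quadratics over Q would force √(5735) ∈ Q (pairing opposite roots) or √185, √31 ∈ Q (other pairings), all impossible. Hence [Q(γ):Q] = 4 = [Q(√185, √31):Q], so Q(γ) = Q(√185, √31).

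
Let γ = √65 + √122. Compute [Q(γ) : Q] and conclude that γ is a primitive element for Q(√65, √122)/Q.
[Q(γ) : Q] = 4 (equivalently, Q(γ) = Q(√65, √122))

Obviously Q(γ) ⊆ Q(√65, √122), and [Q(√65, √122):Q] = 4 (since 65, 122 are distinct squarefree integers > 1 with 7930 not a perfect square). To show equality we compute the minimal polynomial of γ. From γ = √65 + √122: γ^2 = 65 + 2√(7930) + 122 = 187 + 2√(7930), so γ^2 - 187 = 2√(7930); squaring, (γ^2 - 187)^2 = 4·7930, i.e. γ^4 - 374γ^2 + 34969 - 31720 = 0, i.e. γ^4 - 374γ^2 + 3249 = 0. So γ is a root of x^4 - 374x^2 + 3249. This polynomial is irreducible over Q: it has no rational root (each ±√65 ± √122 is irrational), and any factorization into two quadratics over Q would force √(7930) ∈ Q (pairing opposite roots) or √65, √122 ∈ Q (other pairings), all impossible. Hence [Q(γ):Q] = 4 = [Q(√65, √122):Q], so Q(γ) = Q(√65, √122).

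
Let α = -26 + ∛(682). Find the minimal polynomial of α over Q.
m_α(x) = x^3 + 78x^2 + 2028x + 16894

Set β = α + 26 = ∛(682), so β^3 = 682. Then (α + 26)^3 - 682 = 0, i.e. α is a root of g(x) = (x + 26)^3 - 682 = x^3 + 78x^2 + 2028x + 16894. Since g(x) = h(x + 26) where h(x) = x^3 - 682, and h is irreducible over Q (because 682 is not a perfect cube, so h has no rational root, and a monic cubic with no rational root is irreducible), g is also irreducible (irreducibility is preserved under the substitution x → x + 26). Hence m_α(x) = x^3 + 78x^2 + 2028x + 16894.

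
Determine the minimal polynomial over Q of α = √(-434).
m_α(x) = x^2 + 434

α satisfies α^2 + 434 = 0, so x^2 + 434 annihilates α. Since d = -434 is squarefree and ≠ 1, it is not a perfect square in Q, so x^2 + 434 has no rational root and is therefore irreducible over Q (a degree-2 polynomial over a field is irreducible iff it has no root). Hence m_α(x) = x^2 + 434.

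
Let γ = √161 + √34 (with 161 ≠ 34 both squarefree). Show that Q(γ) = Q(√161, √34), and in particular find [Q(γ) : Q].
[Q(γ) : Q] = 4 (equivalently, Q(γ) = Q(√161, √34))

Obviously Q(γ) ⊆ Q(√161, √34), and [Q(√161, √34):Q] = 4 (since 161, 34 are distinct squarefree integers > 1 with 5474 not a perfect square). To show equality we compute the minimal polynomial of γ. From γ = √161 + √34: γ^2 = 161 + 2√(5474) + 34 = 195 + 2√(5474), so γ^2 - 195 = 2√(5474); squaring, (γ^2 - 195)^2 = 4·5474, i.e. γ^4 - 390γ^2 + 38025 - 21896 = 0, i.e. γ^4 - 390γ^2 + 16129 = 0. So γ is a root of x^4 - 390x^2 + 16129. This polynomial is irreducible over Q: it has no rational root (each ±√161 ± √34 is irrational), and any factorization into two quadratics over Q would force √(5474) ∈ Q (pairing opposite roots) or √161, √34 ∈ Q (other pairings), all impossible. Hence [Q(γ):Q] = 4 = [Q(√161, √34):Q], so Q(γ) = Q(√161, √34).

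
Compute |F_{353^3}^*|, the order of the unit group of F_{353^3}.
|F_{353^3}^*| = 43986976

F_{353^3} has 353^3 = 43986977 elements; its multiplicative group consists of all nonzero elements, so |F_{353^3}^*| = 43986977 - 1 = 43986976. (It is cyclic since any finite subgroup of the multiplicative group of a field is cyclic.)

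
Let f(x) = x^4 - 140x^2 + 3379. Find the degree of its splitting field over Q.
[K : Q] = 4

Solving the quadratic in x^2: x^2 = (140 ± √(140^2 - 4·3379))/2 = (140 ± √6084)/2 = (140 ± 78)/2, giving x^2 = 31 or x^2 = 109. So f(x) = (x^2 - 31)(x^2 - 109) and the roots of f are ±√31, ±√109. Hence the splitting field is K = Q(√31, √109). Since 31 and 109 are distinct squarefree integers > 1, their product 3379 is not a perfect square, so √109 ∉ Q(√31). By the tower law [K:Q] = [Q(√31,√109):Q(√31)] · [Q(√31):Q] = 2 · 2 = 4.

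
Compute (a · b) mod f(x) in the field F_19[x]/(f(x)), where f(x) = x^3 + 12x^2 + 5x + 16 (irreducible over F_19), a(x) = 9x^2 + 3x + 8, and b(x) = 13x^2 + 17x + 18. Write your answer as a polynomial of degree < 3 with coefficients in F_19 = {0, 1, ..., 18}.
a · b ≡ 7x^2 + 8x + 4 (mod f(x))

Multiply in F_19[x]: a(x)·b(x) = (9x^2 + 3x + 8)·(13x^2 + 17x + 18) = 3x^4 + 2x^3 + 13x^2 + 11. This has degree ≥ 3, so divide by f(x) over F_19: 3x^4 + 2x^3 + 13x^2 + 11 = (3x + 4)·(x^3 + 12x^2 + 5x + 16) + (7x^2 + 8x + 4). Hence a·b ≡ 7x^2 + 8x + 4 (mod f). (F_19[x]/(f) is a field with 19^3 = 6859 elements since f is irreducible of degree 3.)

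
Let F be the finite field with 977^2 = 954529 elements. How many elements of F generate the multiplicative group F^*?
There are φ(954528) = 311040 primitive elements

F_q^* is cyclic of order q - 1 = 954528. A cyclic group of order m has exactly φ(m) generators. Here m = 954528 = 2^5 · 3 · 61 · 163, so the number of primitive elements is φ(954528) = 311040.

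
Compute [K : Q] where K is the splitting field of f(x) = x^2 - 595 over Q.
[K : Q] = 2

f(x) = x^2 - 595 factors as (x - √595)(x + √595). The splitting field is K = Q(√595). Since 595 is squarefree and > 1, it is not a perfect square, so x^2 - 595 is irreducible over Q and [Q(√595) : Q] = 2. Hence [K : Q] = 2.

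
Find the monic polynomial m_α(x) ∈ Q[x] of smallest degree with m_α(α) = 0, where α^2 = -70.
m_α(x) = x^2 + 70

α satisfies α^2 + 70 = 0, so x^2 + 70 annihilates α. Since d = -70 is squarefree and ≠ 1, it is not a perfect square in Q, so x^2 + 70 has no rational root and is therefore irreducible over Q (a degree-2 polynomial over a field is irreducible iff it has no root). Hence m_α(x) = x^2 + 70.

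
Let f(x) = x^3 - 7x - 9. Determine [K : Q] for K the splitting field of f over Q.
[K : Q] = 6

By the rational root test, any rational root of the monic integer polynomial f(x) = x^3 - 7x - 9 must be an integer dividing the constant term -9, i.e. one of ±{1, 3, 9}. Evaluating: f(1) = -15, f(-1) = -3, f(3) = -3, f(-3) = -15, f(9) = 657, f(-9) = -675; none is 0, so f has no rational root and is therefore irreducible over Q (a cubic with no linear factor over a field is irreducible). For an irreducible cubic, the Galois group is A_3 or S_3 according as the discriminant disc(f) = -4a^3 - 27b^2 = -4·(-7)^3 - 27·(-9)^2 = -815 is or is not a square in Q. Here disc(f) = -815 is not a perfect square in Q, so the Galois group of f over Q is not contained in A_3 and must be all of S_3. The splitting field has degree |S_3| = 6 over Q, so [K : Q] = 6.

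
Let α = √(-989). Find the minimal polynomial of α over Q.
m_α(x) = x^2 + 989

α satisfies α^2 + 989 = 0, so x^2 + 989 annihilates α. Since d = -989 is squarefree and ≠ 1, it is not a perfect square in Q, so x^2 + 989 has no rational root and is therefore irreducible over Q (a degree-2 polynomial over a field is irreducible iff it has no root). Hence m_α(x) = x^2 + 989.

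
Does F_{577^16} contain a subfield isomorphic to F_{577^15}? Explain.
No: F_{577^15} is not a subfield of F_{577^16}

F_{p^m} embeds in F_{p^n} iff m | n. Here 15 ∤ 16 (since 16 = 1·15 + 1 with remainder 1 ≠ 0), so F_{577^15} is not a subfield of F_{577^16}. Equivalently: if it were, the tower law would give 15 = [F_{577^15}:F_577] dividing [F_{577^16}:F_577] = 16, contradiction.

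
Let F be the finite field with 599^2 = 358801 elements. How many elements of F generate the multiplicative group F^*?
There are φ(358800) = 84480 primitive elements

F_q^* is cyclic of order q - 1 = 358800. A cyclic group of order m has exactly φ(m) generators. Here m = 358800 = 2^4 · 3 · 5^2 · 13 · 23, so the number of primitive elements is φ(358800) = 84480.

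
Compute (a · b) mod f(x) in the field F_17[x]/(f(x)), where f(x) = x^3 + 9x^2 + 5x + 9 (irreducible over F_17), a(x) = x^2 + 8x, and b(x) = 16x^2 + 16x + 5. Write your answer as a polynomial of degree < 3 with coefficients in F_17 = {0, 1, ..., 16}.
a · b ≡ 2x^2 + 15x (mod f(x))

Multiply in F_17[x]: a(x)·b(x) = (x^2 + 8x)·(16x^2 + 16x + 5) = 16x^4 + 8x^3 + 14x^2 + 6x. This has degree ≥ 3, so divide by f(x) over F_17: 16x^4 + 8x^3 + 14x^2 + 6x = (16x)·(x^3 + 9x^2 + 5x + 9) + (2x^2 + 15x). Hence a·b ≡ 2x^2 + 15x (mod f). (F_17[x]/(f) is a field with 17^3 = 4913 elements since f is irreducible of degree 3.)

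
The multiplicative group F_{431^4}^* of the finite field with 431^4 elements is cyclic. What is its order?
|F_{431^4}^*| = 34507149120

F_{431^4} has 431^4 = 34507149121 elements; its multiplicative group consists of all nonzero elements, so |F_{431^4}^*| = 34507149121 - 1 = 34507149120. (It is cyclic since any finite subgroup of the multiplicative group of a field is cyclic.)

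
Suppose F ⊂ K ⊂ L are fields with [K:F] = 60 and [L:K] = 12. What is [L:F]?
[L:F] = 720

The tower law says that for any tower of field extensions F ⊂ K ⊂ L with finite degrees, [L:F] = [L:K] · [K:F]. Here this gives [L:F] = 12 · 60 = 720.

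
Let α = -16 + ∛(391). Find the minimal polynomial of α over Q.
m_α(x) = x^3 + 48x^2 + 768x + 3705

Set β = α + 16 = ∛(391), so β^3 = 391. Then (α + 16)^3 - 391 = 0, i.e. α is a root of g(x) = (x + 16)^3 - 391 = x^3 + 48x^2 + 768x + 3705. Since g(x) = h(x + 16) where h(x) = x^3 - 391, and h is irreducible over Q (because 391 is not a perfect cube, so h has no rational root, and a monic cubic with no rational root is irreducible), g is also irreducible (irreducibility is preserved under the substitution x → x + 16). Hence m_α(x) = x^3 + 48x^2 + 768x + 3705.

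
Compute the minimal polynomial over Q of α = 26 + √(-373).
m_α(x) = x^2 - 52x + 1049

From α - 26 = √(-373), squaring gives (α - 26)^2 = -373, i.e. α^2 - 52α + 676 = -373, so α^2 - 52α + 1049 = 0. The discriminant of x^2 - 52x + 1049 is (-52)^2 - 4·(1049) = 2704 - 4196 = -1492, and 4·(-373) is not a perfect square in Q since -373 is squarefree and ≠ 1. Hence x^2 - 52x + 1049 is irreducible over Q and is the minimal polynomial of α.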